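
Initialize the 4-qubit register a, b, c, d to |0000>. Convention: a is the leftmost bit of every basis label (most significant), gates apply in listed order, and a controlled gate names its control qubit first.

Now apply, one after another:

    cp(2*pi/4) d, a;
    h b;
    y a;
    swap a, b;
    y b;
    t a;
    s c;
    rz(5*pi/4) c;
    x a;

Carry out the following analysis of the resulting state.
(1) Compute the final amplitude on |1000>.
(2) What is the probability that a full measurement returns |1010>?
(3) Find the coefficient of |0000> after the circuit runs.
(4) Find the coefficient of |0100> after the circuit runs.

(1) The final state's coefficient on |1000> equals -sqrt(2)*exp(3*I*pi/8)/2.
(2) The probability of measuring |1010> is 0.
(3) |0000> carries amplitude -sqrt(2)*exp(5*I*pi/8)/2 in the final state.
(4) The final state's coefficient on |0100> equals 0.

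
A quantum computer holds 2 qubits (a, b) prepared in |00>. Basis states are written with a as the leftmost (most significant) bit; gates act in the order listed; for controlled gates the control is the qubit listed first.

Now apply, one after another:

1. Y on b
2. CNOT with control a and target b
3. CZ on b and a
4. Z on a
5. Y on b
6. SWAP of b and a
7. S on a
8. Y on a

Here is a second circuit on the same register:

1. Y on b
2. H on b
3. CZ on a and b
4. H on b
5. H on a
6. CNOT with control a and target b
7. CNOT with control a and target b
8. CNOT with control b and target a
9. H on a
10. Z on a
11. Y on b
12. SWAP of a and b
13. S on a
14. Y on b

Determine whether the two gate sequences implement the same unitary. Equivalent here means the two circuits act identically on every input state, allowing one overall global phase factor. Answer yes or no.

No: there is an input state on which the two circuits produce genuinely different outputs (not merely differing by a phase).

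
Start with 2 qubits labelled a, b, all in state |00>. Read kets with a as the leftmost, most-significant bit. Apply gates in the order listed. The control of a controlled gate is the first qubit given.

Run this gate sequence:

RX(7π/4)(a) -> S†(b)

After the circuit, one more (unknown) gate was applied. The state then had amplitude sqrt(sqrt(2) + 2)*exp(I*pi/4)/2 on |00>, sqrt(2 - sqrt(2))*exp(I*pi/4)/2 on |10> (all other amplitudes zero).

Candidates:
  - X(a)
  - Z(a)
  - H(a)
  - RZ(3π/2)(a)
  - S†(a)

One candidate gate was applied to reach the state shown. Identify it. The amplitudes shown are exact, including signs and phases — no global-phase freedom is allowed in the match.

The unique candidate consistent with the amplitudes is RZ(3π/2)(a).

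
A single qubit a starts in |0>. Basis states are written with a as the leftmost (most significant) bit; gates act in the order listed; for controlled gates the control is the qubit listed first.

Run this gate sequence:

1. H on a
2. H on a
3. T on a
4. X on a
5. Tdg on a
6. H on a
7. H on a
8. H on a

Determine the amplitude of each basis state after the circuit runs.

The resulting statevector has amplitude -sqrt(2)*exp(3*I*pi/4)/2 on |0>, sqrt(2)*exp(3*I*pi/4)/2 on |1>.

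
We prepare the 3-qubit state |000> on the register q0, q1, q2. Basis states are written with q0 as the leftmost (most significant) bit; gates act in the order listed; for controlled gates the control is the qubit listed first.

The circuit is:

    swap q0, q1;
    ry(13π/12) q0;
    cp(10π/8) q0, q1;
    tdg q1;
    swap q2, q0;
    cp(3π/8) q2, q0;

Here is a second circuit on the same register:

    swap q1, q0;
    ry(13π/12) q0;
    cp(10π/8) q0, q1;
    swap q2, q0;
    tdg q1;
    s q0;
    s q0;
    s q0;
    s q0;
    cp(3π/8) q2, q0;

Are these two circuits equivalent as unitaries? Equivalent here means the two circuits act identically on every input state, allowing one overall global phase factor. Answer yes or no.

Yes: on every input state the two circuits agree up to one overall phase factor.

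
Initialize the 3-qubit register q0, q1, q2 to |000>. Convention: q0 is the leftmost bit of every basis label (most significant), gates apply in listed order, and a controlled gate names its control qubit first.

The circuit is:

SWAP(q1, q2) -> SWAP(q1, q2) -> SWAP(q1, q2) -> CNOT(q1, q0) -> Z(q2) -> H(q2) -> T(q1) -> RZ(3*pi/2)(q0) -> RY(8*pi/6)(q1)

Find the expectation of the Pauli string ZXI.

In the final state, ZXI has expectation -sqrt(3)/2.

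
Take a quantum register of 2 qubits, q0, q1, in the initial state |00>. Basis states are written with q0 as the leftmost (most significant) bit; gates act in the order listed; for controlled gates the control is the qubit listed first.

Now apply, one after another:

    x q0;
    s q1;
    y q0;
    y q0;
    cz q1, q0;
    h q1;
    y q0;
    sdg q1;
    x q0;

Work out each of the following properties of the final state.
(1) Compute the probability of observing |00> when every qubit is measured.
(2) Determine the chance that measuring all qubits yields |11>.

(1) A full measurement returns |00> with probability 0.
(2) A full measurement returns |11> with probability 1/2.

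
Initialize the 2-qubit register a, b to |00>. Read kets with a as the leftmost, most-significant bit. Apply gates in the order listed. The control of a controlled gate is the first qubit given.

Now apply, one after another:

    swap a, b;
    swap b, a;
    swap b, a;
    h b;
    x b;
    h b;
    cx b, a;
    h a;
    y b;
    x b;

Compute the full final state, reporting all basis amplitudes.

The final amplitudes are sqrt(2)*I/2 on |00>, 0 on |01>, sqrt(2)*I/2 on |10>, 0 on |11>.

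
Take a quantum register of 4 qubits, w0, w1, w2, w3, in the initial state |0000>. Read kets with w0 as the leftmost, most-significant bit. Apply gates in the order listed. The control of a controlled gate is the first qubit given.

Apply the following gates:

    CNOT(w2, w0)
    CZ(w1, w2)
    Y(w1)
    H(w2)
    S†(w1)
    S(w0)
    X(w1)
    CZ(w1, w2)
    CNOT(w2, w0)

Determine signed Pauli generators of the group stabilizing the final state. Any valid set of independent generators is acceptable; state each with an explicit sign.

The stabilizer group can be generated by +XIXI, +ZIZI, +IZII, +IIIZ, among other valid generating sets.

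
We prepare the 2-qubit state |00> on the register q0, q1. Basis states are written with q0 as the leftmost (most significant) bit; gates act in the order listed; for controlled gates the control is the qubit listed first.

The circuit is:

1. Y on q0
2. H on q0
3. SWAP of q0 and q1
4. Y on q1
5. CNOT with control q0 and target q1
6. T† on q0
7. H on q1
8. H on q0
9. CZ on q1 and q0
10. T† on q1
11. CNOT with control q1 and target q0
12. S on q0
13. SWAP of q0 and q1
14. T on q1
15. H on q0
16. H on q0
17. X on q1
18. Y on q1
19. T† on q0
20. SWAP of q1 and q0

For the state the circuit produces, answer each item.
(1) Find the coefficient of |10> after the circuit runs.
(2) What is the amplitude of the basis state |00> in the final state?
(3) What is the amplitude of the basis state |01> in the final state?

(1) The final state's coefficient on |10> equals sqrt(2)*exp(I*pi/4)/2.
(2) The final state's coefficient on |00> equals sqrt(2)*I/2.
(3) |01> carries amplitude 0 in the final state.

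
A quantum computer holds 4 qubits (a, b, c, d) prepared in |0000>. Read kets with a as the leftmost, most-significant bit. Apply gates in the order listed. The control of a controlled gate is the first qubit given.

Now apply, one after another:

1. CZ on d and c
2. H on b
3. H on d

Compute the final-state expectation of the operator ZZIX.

The expectation value of ZZIX is 0.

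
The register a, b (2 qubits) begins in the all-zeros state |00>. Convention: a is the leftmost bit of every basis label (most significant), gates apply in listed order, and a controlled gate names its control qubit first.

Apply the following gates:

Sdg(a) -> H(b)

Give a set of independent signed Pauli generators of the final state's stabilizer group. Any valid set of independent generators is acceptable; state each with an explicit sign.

One valid set of independent stabilizer generators is +IX, +ZI (any independent generating set of the same group is equally correct).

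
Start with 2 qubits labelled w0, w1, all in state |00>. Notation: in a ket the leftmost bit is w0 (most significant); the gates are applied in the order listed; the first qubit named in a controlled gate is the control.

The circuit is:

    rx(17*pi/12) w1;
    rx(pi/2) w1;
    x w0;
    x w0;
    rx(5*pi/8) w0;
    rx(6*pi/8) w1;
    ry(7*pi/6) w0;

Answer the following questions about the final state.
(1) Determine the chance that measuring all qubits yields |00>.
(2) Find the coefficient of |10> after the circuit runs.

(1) Outcome |00> occurs with probability -sqrt(2)*sqrt(1/2 - sqrt(2)/4)*sqrt(sqrt(2)/4 + 1/2)*sin(5*pi/16)**2/4 - sqrt(6)*sqrt(1/2 - sqrt(2)/4)*sqrt(sqrt(2)/4 + 1/2)*sin(5*pi/16)**2/8 - sqrt(3)*cos(5*pi/16)**2/8 - sqrt(2)*sqrt(1/2 - sqrt(2)/4)*sqrt(sqrt(2)/4 + 1/2)*cos(5*pi/16)**2/4 + sqrt(6)*sqrt(1/2 - sqrt(2)/4)*sqrt(sqrt(2)/4 + 1/2)*cos(5*pi/16)**2/8 + cos(5*pi/16)**2/4 + sqrt(3)*sin(5*pi/16)**2/8 + sin(5*pi/16)**2/4.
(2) |10> carries amplitude -sqrt(1/2 - sqrt(2)/4)*sqrt(sqrt(2)/4 + 1/2)*cos(5*pi/16) - sqrt(3)*sqrt(1/2 - sqrt(2)/4)*sqrt(sqrt(2)/4 + 1/2)*cos(5*pi/16)/2 + sqrt(2)*cos(5*pi/16)/8 - sqrt(6)*I*sin(5*pi/16)/8 - I*sqrt(1/2 - sqrt(2)/4)*sqrt(sqrt(2)/4 + 1/2)*sin(5*pi/16)/2 + sqrt(2)*I*sin(5*pi/16)/4 in the final state.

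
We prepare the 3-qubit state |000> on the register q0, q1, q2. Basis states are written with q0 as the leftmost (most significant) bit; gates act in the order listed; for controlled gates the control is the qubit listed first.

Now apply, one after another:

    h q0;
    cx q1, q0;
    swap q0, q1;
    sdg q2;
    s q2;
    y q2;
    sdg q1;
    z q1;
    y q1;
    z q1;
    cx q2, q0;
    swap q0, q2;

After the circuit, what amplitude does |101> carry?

The amplitude on |101> is sqrt(2)*I/2.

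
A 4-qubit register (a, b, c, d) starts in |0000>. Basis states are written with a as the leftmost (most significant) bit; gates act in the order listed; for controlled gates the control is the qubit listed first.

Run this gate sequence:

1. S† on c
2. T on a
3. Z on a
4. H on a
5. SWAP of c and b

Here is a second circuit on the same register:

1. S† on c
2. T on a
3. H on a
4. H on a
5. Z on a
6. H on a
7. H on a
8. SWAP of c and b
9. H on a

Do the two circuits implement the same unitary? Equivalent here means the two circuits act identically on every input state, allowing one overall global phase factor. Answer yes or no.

Yes — the two circuits implement the same unitary up to a global phase.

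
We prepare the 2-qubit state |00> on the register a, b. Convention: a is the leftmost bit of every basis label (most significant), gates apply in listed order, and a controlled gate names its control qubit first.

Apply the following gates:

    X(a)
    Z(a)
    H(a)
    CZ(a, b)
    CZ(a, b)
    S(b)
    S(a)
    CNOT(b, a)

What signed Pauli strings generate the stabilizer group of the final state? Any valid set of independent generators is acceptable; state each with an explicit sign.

The stabilizer group can be generated by -YI, +IZ, among other valid generating sets.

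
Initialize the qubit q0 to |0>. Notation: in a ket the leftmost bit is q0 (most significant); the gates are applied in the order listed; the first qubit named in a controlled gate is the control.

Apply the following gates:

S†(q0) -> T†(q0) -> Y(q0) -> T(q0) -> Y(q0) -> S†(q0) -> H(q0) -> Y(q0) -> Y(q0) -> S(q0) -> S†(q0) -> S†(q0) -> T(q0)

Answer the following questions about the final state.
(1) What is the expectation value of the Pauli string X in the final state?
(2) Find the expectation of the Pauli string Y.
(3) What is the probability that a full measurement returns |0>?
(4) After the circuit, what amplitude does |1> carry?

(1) The expectation value of X is sqrt(2)/2.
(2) In the final state, Y has expectation -sqrt(2)/2.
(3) Outcome |0> occurs with probability 1/2.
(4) The amplitude on |1> is sqrt(2)/2.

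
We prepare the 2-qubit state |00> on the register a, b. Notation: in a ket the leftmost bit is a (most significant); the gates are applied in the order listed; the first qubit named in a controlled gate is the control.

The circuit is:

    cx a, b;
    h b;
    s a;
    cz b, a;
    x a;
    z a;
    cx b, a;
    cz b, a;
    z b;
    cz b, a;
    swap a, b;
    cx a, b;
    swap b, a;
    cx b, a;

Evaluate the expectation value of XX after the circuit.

The expectation value of XX is -1.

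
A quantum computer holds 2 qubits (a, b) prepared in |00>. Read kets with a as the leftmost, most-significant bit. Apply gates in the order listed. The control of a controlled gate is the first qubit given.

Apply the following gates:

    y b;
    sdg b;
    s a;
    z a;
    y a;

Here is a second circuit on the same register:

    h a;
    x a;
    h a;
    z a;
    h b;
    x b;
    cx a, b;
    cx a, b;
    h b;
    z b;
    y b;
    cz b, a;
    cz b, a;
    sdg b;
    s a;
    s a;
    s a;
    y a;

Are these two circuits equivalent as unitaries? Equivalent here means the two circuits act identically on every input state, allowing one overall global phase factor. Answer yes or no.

Yes: on every input state the two circuits agree up to one overall phase factor.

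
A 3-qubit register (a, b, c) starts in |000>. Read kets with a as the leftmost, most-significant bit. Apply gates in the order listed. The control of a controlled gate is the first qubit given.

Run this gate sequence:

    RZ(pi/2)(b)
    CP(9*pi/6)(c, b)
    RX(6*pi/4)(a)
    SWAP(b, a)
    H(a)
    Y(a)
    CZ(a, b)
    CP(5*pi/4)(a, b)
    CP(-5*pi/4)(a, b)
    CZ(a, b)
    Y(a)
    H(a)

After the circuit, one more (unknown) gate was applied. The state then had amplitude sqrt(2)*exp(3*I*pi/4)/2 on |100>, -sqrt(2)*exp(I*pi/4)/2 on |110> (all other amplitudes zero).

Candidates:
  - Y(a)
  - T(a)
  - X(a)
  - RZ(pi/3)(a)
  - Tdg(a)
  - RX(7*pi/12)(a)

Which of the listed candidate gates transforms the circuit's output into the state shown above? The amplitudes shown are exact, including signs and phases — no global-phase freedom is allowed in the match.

The unique candidate consistent with the amplitudes is X(a).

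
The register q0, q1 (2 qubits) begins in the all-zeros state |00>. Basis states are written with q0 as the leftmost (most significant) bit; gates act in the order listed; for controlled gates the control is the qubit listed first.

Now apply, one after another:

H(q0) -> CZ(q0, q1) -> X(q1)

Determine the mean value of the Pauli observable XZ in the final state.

The observable XZ averages to -1.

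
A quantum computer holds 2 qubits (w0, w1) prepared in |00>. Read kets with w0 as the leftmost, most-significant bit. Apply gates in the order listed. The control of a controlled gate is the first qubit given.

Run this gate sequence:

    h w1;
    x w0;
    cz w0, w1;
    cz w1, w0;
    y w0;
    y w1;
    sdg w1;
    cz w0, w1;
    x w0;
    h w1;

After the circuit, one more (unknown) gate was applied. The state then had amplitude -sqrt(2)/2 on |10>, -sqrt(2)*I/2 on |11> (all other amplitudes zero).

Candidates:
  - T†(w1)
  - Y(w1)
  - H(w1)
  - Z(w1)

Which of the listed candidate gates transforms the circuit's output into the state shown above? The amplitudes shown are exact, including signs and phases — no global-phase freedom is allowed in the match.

The unique candidate consistent with the amplitudes is H(w1).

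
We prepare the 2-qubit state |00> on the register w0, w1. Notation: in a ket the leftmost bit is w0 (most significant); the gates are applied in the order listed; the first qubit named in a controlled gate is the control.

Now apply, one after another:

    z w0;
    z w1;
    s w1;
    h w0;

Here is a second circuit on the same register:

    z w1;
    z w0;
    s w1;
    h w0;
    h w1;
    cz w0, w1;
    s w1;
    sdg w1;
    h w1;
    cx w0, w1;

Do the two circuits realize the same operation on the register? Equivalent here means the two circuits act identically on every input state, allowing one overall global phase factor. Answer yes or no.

Yes, they are equivalent — the unitaries differ by at most a global phase.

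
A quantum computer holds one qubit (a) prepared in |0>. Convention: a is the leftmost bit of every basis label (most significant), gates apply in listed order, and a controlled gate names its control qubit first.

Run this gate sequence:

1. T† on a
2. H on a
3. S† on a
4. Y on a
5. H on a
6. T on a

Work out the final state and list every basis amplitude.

The resulting statevector has amplitude -1/2 + I/2 on |0>, (-1 - I)*exp(I*pi/4)/2 on |1>.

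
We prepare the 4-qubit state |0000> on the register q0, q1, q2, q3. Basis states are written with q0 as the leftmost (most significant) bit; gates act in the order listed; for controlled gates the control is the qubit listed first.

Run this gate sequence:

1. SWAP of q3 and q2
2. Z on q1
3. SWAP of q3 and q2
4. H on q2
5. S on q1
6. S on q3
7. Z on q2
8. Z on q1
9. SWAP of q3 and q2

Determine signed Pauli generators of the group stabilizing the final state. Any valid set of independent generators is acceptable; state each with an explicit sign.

The stabilizer group can be generated by -IIIX, +ZIII, +IZII, +IIZI, among other valid generating sets.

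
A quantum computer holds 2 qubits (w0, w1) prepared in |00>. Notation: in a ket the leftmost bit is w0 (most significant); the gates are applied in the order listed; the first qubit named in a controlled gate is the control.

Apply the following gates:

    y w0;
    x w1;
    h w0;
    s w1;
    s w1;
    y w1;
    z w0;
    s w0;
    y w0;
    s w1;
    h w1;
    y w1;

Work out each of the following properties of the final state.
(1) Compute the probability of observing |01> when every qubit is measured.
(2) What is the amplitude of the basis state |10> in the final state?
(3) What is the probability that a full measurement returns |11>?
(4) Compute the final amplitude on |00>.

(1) The probability of measuring |01> is 1/4.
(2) The amplitude on |10> is -1/2.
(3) A full measurement returns |11> with probability 1/4.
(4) The final state's coefficient on |00> equals I/2.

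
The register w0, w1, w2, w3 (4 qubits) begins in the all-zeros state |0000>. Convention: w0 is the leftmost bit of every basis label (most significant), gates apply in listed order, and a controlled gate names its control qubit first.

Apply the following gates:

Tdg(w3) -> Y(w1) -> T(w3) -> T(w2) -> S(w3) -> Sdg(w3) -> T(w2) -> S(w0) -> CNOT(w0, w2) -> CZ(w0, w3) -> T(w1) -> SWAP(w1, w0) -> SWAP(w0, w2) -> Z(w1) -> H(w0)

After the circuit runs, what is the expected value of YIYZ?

The expectation value of YIYZ is 0.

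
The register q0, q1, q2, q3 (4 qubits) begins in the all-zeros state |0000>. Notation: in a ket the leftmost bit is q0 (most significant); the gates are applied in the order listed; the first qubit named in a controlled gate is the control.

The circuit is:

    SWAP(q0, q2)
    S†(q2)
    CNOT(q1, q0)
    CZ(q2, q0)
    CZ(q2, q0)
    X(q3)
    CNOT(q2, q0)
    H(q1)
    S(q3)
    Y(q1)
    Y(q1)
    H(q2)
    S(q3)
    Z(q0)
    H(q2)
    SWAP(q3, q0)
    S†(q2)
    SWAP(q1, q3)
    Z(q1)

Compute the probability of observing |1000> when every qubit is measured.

Outcome |1000> occurs with probability 1/2.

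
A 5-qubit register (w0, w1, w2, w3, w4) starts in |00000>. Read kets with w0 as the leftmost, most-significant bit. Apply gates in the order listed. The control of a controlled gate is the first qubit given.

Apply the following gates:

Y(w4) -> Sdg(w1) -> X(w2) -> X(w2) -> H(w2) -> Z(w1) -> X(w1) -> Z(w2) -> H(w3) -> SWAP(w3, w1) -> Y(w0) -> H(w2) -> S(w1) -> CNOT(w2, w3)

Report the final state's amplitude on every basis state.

After the circuit, the state carries amplitude -sqrt(2)/2 on |10101>, -sqrt(2)*I/2 on |11101>, and 0 on every other basis state.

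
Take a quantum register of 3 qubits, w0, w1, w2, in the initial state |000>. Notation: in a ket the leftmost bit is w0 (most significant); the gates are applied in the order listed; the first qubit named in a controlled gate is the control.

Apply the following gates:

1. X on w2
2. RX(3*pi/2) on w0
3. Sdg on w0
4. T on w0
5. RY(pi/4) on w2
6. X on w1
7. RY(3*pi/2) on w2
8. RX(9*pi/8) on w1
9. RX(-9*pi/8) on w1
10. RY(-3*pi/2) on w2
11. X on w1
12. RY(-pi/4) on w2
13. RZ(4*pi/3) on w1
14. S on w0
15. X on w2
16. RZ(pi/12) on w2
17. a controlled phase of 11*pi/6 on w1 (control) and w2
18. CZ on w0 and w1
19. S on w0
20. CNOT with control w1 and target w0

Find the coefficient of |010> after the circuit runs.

|010> carries amplitude 0 in the final state.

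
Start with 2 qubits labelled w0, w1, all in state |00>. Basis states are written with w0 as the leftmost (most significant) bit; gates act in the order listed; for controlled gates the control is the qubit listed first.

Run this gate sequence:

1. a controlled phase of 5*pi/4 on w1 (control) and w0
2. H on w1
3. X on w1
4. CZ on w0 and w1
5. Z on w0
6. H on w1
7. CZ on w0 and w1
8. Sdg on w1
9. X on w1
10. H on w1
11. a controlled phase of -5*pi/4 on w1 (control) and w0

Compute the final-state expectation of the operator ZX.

In the final state, ZX has expectation -1.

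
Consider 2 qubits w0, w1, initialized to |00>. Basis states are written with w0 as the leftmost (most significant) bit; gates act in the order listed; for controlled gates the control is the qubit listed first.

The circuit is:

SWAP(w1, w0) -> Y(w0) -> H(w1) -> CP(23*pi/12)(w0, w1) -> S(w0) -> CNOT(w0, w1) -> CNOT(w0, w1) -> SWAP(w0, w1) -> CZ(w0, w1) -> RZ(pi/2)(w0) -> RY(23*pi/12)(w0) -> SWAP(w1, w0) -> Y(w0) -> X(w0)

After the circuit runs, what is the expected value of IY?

The expectation value of IY is -sqrt(6)/4 - sqrt(2)/4. Key observation: gates 6-7 undo each other exactly, leaving only the rest of the circuit to track.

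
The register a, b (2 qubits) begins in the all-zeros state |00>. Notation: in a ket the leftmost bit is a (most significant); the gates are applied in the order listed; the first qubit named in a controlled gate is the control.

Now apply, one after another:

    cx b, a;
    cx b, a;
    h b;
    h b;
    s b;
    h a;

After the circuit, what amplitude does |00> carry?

|00> carries amplitude sqrt(2)/2 in the final state.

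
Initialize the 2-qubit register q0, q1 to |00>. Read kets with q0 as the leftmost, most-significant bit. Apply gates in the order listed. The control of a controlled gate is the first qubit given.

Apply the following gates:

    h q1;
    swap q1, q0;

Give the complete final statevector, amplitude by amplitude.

The resulting statevector has amplitude sqrt(2)/2 on |00>, 0 on |01>, sqrt(2)/2 on |10>, 0 on |11>.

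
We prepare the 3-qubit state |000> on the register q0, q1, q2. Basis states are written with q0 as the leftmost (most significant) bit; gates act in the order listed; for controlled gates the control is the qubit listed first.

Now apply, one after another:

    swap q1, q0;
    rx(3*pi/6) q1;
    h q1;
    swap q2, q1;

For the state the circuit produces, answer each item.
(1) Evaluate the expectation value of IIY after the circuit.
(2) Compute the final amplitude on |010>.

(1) In the final state, IIY has expectation 1.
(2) |010> carries amplitude 0 in the final state.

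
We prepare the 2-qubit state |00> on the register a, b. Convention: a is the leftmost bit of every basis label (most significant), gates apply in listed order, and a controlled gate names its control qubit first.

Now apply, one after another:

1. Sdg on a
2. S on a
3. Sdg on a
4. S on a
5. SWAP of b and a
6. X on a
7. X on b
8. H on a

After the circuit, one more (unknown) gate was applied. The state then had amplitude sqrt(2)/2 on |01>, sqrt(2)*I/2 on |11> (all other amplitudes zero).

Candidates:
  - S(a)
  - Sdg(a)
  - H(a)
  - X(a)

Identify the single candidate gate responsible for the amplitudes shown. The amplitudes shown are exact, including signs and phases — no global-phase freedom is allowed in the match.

The applied gate was Sdg(a). Key observation: the block from step 1 through step 4 cancels to the identity and can be dropped.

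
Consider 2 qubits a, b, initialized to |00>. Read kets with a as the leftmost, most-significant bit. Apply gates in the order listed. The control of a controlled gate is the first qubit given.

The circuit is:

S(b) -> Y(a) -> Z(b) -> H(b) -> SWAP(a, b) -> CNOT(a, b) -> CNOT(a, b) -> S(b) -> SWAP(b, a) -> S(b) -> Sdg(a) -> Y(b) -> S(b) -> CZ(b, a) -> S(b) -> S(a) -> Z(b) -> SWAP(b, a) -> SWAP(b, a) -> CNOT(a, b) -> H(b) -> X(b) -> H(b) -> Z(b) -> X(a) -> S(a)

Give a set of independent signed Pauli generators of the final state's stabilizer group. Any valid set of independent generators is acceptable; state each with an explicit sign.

One valid set of independent stabilizer generators is +IY, +ZI (any independent generating set of the same group is equally correct).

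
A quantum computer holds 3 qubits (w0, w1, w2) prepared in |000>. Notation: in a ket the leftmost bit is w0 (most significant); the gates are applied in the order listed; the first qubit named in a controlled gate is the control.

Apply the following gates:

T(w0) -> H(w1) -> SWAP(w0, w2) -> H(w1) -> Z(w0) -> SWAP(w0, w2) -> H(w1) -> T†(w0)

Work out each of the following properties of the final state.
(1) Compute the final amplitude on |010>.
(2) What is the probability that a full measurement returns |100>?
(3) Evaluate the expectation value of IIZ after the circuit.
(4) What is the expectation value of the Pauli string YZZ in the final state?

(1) The final state's coefficient on |010> equals sqrt(2)/2.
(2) Outcome |100> occurs with probability 0.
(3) The observable IIZ averages to 1.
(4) The expectation value of YZZ is 0.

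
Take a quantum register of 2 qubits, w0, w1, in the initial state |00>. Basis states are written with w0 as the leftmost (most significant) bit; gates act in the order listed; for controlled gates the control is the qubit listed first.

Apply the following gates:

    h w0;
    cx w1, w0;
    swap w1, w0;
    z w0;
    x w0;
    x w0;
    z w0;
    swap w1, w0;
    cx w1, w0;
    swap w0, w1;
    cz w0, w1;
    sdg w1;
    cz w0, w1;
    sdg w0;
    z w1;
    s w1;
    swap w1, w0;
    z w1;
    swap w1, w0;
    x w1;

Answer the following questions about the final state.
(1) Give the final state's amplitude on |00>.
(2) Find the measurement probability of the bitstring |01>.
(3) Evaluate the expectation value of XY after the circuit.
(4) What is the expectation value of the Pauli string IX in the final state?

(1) |00> carries amplitude -sqrt(2)/2 in the final state. Key observation: gates 2-9 undo each other exactly, leaving only the rest of the circuit to track.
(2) The probability of measuring |01> is 1/2.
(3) The expectation value of XY is 0.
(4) The observable IX averages to -1.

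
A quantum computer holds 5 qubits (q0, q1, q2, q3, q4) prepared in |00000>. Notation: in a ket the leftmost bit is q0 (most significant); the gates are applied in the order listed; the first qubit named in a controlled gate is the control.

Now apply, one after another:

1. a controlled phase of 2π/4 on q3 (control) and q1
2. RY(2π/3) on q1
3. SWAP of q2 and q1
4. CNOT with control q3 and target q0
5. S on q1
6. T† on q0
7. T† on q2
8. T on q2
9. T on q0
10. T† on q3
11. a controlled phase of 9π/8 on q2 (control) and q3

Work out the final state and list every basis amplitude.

The final amplitudes are 1/2 on |00000>, sqrt(3)/2 on |00100>, and 0 on every other basis state. Key observation: the block from step 6 through step 9 cancels to the identity and can be dropped.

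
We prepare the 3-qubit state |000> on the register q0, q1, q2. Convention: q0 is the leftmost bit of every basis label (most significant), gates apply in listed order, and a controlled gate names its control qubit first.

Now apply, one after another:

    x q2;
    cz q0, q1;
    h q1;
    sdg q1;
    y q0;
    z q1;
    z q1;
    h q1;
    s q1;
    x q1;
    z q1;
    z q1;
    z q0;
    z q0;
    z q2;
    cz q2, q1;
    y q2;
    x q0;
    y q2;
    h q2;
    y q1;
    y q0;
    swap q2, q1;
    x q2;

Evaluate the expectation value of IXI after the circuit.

The expectation value of IXI is -1.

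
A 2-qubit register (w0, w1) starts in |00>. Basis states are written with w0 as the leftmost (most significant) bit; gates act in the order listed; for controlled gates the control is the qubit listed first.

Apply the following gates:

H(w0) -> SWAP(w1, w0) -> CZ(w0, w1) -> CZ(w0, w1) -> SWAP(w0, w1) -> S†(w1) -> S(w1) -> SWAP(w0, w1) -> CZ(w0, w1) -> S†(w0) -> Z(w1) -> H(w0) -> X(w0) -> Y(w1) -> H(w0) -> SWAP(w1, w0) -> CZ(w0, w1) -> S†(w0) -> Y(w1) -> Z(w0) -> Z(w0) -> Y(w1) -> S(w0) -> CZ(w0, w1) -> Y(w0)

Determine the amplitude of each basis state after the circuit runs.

The resulting statevector has amplitude sqrt(2)/2 on |00>, 0 on |01>, -sqrt(2)/2 on |10>, 0 on |11>.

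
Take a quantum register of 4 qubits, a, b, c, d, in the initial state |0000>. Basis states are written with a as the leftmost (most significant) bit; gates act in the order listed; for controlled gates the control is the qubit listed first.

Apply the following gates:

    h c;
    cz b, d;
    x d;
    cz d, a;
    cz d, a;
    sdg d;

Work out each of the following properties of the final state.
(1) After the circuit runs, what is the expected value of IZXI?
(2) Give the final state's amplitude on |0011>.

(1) The observable IZXI averages to 1. Key observation: steps 4-5 multiply out to the identity, so the circuit reduces to the remaining gates.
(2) |0011> carries amplitude -sqrt(2)*I/2 in the final state.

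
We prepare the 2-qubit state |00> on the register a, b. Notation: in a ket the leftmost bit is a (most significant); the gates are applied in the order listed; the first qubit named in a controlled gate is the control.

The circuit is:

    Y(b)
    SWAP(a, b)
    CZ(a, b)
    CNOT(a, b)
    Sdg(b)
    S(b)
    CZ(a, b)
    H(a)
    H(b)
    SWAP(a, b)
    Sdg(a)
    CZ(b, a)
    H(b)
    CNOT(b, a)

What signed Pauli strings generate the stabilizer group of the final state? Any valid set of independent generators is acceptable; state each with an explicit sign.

The stabilizer group can be generated by -IY, -ZI, among other valid generating sets.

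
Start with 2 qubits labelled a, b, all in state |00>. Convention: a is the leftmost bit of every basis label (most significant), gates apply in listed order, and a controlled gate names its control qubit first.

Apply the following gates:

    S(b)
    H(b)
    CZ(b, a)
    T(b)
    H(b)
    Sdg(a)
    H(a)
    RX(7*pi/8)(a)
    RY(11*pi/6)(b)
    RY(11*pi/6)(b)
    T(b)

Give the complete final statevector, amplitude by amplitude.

After the circuit, the state carries amplitude sqrt(2)*cos(7*pi/16)/8 + sqrt(6)*cos(7*pi/16)/8 - sqrt(6)*I*sin(7*pi/16)/8 - sqrt(6)*I*exp(I*pi/4)*sin(7*pi/16)/8 - sqrt(2)*I*sin(7*pi/16)/8 - sqrt(2)*exp(I*pi/4)*cos(7*pi/16)/8 + sqrt(6)*exp(I*pi/4)*cos(7*pi/16)/8 + sqrt(2)*I*exp(I*pi/4)*sin(7*pi/16)/8 on |00>, -sqrt(6)*sin(7*pi/16)/8 - sqrt(2)*sin(7*pi/16)/8 - sqrt(6)*I*exp(I*pi/4)*sin(7*pi/16)/8 - sqrt(6)*I*cos(7*pi/16)/8 - sqrt(2)*I*cos(7*pi/16)/8 - sqrt(2)*exp(I*pi/4)*cos(7*pi/16)/8 + sqrt(6)*exp(I*pi/4)*cos(7*pi/16)/8 + sqrt(2)*I*exp(I*pi/4)*sin(7*pi/16)/8 on |01>, sqrt(2)*cos(7*pi/16)/8 + sqrt(6)*cos(7*pi/16)/8 - sqrt(6)*I*sin(7*pi/16)/8 - sqrt(6)*I*exp(I*pi/4)*sin(7*pi/16)/8 - sqrt(2)*I*sin(7*pi/16)/8 - sqrt(2)*exp(I*pi/4)*cos(7*pi/16)/8 + sqrt(6)*exp(I*pi/4)*cos(7*pi/16)/8 + sqrt(2)*I*exp(I*pi/4)*sin(7*pi/16)/8 on |10>, -sqrt(6)*sin(7*pi/16)/8 - sqrt(2)*sin(7*pi/16)/8 - sqrt(6)*I*exp(I*pi/4)*sin(7*pi/16)/8 - sqrt(6)*I*cos(7*pi/16)/8 - sqrt(2)*I*cos(7*pi/16)/8 - sqrt(2)*exp(I*pi/4)*cos(7*pi/16)/8 + sqrt(6)*exp(I*pi/4)*cos(7*pi/16)/8 + sqrt(2)*I*exp(I*pi/4)*sin(7*pi/16)/8 on |11>.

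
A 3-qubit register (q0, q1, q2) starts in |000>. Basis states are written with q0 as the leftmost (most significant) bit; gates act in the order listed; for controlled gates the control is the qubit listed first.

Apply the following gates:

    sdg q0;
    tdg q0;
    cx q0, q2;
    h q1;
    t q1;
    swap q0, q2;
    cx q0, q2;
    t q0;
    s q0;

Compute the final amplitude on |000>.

|000> carries amplitude sqrt(2)/2 in the final state.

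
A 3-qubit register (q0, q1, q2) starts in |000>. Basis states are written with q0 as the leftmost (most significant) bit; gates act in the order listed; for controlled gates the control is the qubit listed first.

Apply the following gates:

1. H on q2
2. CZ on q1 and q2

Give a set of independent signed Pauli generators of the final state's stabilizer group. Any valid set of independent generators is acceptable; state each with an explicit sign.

One valid set of independent stabilizer generators is +IIX, +ZII, +IZI (any independent generating set of the same group is equally correct).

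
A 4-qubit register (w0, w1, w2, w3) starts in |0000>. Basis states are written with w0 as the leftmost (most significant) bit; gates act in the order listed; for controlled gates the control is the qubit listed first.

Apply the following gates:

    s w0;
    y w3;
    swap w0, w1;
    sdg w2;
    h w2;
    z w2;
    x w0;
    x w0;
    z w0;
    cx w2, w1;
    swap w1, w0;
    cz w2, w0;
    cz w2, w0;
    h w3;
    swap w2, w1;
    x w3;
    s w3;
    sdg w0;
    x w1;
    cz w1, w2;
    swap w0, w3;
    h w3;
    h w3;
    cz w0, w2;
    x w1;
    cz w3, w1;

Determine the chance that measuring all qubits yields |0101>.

Outcome |0101> occurs with probability 1/4.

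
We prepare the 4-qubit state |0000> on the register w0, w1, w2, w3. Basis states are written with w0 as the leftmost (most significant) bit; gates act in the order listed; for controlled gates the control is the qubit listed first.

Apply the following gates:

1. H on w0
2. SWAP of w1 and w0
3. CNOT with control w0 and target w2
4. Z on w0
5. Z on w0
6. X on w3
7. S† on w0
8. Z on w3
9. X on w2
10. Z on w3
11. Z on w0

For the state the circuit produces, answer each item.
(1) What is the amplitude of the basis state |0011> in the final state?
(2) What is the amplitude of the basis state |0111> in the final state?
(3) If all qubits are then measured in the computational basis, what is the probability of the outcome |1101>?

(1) The final state's coefficient on |0011> equals sqrt(2)/2.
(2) The final state's coefficient on |0111> equals sqrt(2)/2.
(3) Outcome |1101> occurs with probability 0.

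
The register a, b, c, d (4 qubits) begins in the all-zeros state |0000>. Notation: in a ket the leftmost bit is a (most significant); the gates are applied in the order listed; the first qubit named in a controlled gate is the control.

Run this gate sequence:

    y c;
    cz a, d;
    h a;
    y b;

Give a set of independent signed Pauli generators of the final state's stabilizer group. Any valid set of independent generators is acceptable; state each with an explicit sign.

One valid set of independent stabilizer generators is +XIII, -IZII, -IIZI, +IIIZ (any independent generating set of the same group is equally correct).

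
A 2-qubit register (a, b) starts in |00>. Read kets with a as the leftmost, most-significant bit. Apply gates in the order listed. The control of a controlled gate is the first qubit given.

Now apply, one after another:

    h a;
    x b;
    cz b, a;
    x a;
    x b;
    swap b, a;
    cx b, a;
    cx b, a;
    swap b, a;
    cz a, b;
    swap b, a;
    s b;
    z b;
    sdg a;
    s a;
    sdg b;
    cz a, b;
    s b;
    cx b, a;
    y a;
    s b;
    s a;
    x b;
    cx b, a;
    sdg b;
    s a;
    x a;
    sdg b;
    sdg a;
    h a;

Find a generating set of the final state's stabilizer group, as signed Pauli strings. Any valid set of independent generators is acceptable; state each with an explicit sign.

The final state is stabilized by the group generated by -XI, -IY; other independent generating sets are equally valid. Key observation: gates 6-9 undo each other exactly, leaving only the rest of the circuit to track.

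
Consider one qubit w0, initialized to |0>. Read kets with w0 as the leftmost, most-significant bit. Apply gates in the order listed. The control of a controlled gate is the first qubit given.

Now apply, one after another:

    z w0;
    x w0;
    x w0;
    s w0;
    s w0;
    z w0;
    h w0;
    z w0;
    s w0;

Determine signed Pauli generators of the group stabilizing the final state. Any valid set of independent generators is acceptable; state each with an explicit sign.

One valid set of independent stabilizer generators is -Y (any independent generating set of the same group is equally correct).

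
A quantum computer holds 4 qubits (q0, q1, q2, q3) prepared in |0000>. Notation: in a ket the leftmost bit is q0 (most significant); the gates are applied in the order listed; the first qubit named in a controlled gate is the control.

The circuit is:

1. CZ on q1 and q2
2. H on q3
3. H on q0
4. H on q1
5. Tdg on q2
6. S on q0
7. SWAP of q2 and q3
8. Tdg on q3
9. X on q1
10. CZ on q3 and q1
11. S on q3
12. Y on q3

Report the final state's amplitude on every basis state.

After the circuit, the state carries amplitude 0 on |0000>, sqrt(2)*I/4 on |0001>, 0 on |0010>, sqrt(2)*I/4 on |0011>, 0 on |0100>, sqrt(2)*I/4 on |0101>, 0 on |0110>, sqrt(2)*I/4 on |0111>, 0 on |1000>, -sqrt(2)/4 on |1001>, 0 on |1010>, -sqrt(2)/4 on |1011>, 0 on |1100>, -sqrt(2)/4 on |1101>, 0 on |1110>, -sqrt(2)/4 on |1111>.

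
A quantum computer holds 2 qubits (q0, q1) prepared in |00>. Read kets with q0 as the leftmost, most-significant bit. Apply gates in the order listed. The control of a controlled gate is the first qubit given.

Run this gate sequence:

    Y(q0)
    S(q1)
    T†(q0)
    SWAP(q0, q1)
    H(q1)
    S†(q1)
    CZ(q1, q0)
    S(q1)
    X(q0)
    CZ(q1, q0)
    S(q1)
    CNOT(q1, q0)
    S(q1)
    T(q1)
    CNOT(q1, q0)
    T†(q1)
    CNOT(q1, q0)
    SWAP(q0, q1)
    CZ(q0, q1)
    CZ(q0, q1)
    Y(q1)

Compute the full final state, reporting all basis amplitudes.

The resulting statevector has amplitude -sqrt(2)*exp(3*I*pi/4)/2 on |00>, 0 on |01>, 0 on |10>, -sqrt(2)*exp(3*I*pi/4)/2 on |11>. Key observation: gates 19-20 undo each other exactly, leaving only the rest of the circuit to track.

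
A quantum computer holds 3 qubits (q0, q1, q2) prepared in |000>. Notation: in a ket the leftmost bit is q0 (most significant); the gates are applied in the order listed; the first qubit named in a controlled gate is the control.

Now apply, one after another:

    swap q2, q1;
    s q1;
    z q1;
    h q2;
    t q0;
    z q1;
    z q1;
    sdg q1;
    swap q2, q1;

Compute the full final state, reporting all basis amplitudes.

The final amplitudes are sqrt(2)/2 on |000>, sqrt(2)/2 on |010>, and 0 on every other basis state.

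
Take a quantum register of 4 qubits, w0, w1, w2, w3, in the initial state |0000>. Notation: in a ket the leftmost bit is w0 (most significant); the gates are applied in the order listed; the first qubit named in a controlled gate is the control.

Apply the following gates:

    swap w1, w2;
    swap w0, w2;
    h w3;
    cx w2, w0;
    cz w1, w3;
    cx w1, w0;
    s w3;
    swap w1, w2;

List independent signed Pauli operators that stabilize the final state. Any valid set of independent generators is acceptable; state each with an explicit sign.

The final state is stabilized by the group generated by +IIIY, +ZIII, +IZII, +IIZI; other independent generating sets are equally valid.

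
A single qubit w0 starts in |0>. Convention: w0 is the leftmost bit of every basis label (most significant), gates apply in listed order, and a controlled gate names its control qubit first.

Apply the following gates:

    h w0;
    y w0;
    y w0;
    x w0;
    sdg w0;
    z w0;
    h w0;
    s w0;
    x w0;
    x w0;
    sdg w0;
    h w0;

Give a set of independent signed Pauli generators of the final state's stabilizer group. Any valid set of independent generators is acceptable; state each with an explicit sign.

The stabilizer group can be generated by +Y, among other valid generating sets. Key observation: steps 7-12 multiply out to the identity, so the circuit reduces to the remaining gates.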